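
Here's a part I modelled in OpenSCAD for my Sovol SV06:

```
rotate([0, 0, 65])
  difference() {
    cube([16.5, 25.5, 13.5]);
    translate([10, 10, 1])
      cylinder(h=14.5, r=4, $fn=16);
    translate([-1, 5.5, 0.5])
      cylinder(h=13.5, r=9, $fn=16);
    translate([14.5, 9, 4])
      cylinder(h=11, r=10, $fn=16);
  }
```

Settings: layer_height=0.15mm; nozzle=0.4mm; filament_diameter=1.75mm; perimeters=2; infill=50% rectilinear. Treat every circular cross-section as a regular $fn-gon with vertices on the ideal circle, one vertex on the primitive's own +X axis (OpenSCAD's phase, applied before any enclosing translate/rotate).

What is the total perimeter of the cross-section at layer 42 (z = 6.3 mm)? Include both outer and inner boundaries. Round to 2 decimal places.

At z = 6.3 mm: the cube is present — its section is the full 16.5×25.5 rectangle (perimeter 84.00 mm); the cylinder at (10, 10): section is a regular 16-gon, circumradius r=4 (perimeter = 2·16·4.000·sin(180°/16) = 24.97 mm); the cylinder at (-1, 5.5): section is a regular 16-gon, circumradius r=9 (perimeter = 2·16·9.000·sin(180°/16) = 56.19 mm); the r=10 cylinder at (14.5, 9) gives a regular 16-gon of circumradius 10 (constant along its height) (perimeter = 2·16·10.000·sin(180°/16) = 62.43 mm); Subtracting the remaining from the first: starting from the 16.5×25.5 cube, the r=4 cylinder at (10, 10) lies wholly inside it (removes its full 48.98 mm² and its 24.97 mm outline becomes a hole wall); the r=9 cylinder at (-1, 5.5) partially overlaps it — only the 90.32 mm² overlap (of its 247.98 mm²) is removed, clipping the outline; the r=10 cylinder at (14.5, 9) partially overlaps it — only the 122.80 mm² overlap (of its 306.15 mm²) is removed, clipping the outline — boundary = 65.38 mm; (rotated 65° about Z; rotation is an isometry so areas/perimeters/island counts are preserved). Overall, the cross-section has 2 separate islands. Total boundary length (outer) = 65.38 mm.

65.38 mm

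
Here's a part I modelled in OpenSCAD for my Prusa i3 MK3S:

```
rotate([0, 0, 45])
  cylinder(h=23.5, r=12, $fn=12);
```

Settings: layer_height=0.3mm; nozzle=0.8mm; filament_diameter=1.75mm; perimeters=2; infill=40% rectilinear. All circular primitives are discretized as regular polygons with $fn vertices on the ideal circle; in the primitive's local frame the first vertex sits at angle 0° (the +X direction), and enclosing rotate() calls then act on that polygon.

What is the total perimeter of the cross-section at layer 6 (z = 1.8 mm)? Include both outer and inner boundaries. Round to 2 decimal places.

At z = 1.8 mm: the r=12 cylinder gives a regular 12-gon of circumradius 12 (constant along its height) (perimeter = 2·12·12.000·sin(180°/12) = 74.54 mm); (whole slice rotated 45° about Z — lengths, areas and connectivity unchanged). Overall, the cross-section is a single solid region. Total boundary length (outer) = 74.54 mm.

74.54 mm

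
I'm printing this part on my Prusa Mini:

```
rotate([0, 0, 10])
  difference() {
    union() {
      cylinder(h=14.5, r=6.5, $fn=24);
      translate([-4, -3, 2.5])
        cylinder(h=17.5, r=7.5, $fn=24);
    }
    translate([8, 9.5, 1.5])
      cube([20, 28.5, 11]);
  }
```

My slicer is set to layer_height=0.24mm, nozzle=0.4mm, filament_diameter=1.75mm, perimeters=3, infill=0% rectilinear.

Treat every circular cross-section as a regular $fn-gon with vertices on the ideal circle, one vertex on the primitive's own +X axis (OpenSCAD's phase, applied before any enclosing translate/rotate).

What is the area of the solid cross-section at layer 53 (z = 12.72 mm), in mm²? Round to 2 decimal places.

222.51 mm²

At z = 12.72 mm: the cylinder: section is a regular 24-gon, circumradius r=6.5 (area = (24/2)·6.500²·sin(360°/24) = 131.22 mm²); the r=7.5 cylinder at (-4, -3) gives a regular 24-gon of circumradius 7.5 (constant along its height) (area = (24/2)·7.500²·sin(360°/24) = 174.70 mm²); Combining (union): the regions partially overlap — summed areas 305.92 mm² minus the doubly-counted overlap 83.41 mm² gives 222.51 mm² — area = 222.51 mm²; the cube at (8, 9.5) does not reach this height (z outside [1.5, 12.5]); Taking the first minus the rest: none of the subtracted shapes is present at this height, so the result so far is unchanged — area = 222.51 mm²; (whole slice rotated 10° about Z — lengths, areas and connectivity unchanged). Overall, the cross-section is a single solid region. Net area = 222.51 mm².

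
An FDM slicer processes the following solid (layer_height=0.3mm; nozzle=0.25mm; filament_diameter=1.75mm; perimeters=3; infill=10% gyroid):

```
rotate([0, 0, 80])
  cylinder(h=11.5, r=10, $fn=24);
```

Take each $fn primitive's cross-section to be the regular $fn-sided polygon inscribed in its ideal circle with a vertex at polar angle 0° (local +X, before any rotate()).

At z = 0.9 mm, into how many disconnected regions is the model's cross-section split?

At z = 0.9 mm: the r=10 cylinder contributes a regular 24-gon of circumradius 10; (rotated 80° about Z; rotation is an isometry so areas/perimeters/island counts are preserved). The result has 1 disconnected region.

1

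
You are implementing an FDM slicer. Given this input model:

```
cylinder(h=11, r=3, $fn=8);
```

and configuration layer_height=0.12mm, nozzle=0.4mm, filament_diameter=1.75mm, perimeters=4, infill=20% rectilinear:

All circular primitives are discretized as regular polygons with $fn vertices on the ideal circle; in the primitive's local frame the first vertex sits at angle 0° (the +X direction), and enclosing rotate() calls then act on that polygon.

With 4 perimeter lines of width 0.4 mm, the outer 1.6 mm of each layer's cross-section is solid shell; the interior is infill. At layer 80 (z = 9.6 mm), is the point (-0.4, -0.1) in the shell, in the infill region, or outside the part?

At z = 9.6 mm: the r=3 cylinder contributes a regular 8-gon of circumradius 3. Overall, the cross-section is a single solid region. The nearest boundary edge runs (-3.00, 0.00)→(-2.12, -2.12); distance from the point to it = 2.36 mm. The point is inside the cross-section and 2.36 mm from the nearest boundary — more than the 1.6 mm shell width (4 × 0.4), so it's in the infill interior.

infill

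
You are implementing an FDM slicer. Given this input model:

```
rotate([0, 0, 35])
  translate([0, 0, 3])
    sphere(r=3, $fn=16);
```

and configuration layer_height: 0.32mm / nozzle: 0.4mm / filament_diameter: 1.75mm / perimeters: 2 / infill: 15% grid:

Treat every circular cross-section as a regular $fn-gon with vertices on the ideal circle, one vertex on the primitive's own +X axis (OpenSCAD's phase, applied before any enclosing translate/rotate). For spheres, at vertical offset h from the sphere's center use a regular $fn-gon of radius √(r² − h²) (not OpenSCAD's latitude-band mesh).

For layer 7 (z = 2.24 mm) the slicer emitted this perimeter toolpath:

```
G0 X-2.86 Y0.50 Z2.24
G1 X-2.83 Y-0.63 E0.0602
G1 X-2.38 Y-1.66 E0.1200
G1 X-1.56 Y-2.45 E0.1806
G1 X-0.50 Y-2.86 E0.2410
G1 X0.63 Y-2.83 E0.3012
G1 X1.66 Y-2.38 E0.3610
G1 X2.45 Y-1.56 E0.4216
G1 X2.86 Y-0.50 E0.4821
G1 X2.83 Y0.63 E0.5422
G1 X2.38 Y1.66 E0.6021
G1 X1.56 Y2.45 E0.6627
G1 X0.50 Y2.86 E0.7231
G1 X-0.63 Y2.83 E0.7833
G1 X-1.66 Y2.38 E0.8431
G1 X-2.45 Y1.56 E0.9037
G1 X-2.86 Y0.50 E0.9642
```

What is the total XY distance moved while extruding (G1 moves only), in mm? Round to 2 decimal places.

Sum the Euclidean lengths of each G1 segment: total = 18.12 mm.

18.12 mm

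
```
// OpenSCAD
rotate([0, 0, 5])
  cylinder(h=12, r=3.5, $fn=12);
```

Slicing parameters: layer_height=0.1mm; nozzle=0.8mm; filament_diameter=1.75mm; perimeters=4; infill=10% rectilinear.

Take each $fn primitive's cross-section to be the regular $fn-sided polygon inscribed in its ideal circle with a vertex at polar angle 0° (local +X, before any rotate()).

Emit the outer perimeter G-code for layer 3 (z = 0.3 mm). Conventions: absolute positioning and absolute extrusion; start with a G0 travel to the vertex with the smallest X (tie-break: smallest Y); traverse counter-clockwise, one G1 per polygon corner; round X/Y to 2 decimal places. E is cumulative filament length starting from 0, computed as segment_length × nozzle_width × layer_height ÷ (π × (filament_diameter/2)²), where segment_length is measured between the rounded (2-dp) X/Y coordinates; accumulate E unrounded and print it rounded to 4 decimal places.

At z = 0.3 mm: the cylinder: section is a regular 12-gon, circumradius r=3.5; (whole slice rotated 5° about Z — lengths, areas and connectivity unchanged). The outline is a single polygon with 12 vertices. Extrusion per mm of travel: 0.8 × 0.1 / (π × 0.875²) = 0.033260. Accumulating E over each segment gives final E = 0.7235.

G0 X-3.49 Y-0.31 Z0.30
G1 X-2.87 Y-2.01 E0.0602
G1 X-1.48 Y-3.17 E0.1204
G1 X0.31 Y-3.49 E0.1809
G1 X2.01 Y-2.87 E0.2411
G1 X3.17 Y-1.48 E0.3013
G1 X3.49 Y0.31 E0.3618
G1 X2.87 Y2.01 E0.4219
G1 X1.48 Y3.17 E0.4822
G1 X-0.31 Y3.49 E0.5426
G1 X-2.01 Y2.87 E0.6028
G1 X-3.17 Y1.48 E0.6630
G1 X-3.49 Y-0.31 E0.7235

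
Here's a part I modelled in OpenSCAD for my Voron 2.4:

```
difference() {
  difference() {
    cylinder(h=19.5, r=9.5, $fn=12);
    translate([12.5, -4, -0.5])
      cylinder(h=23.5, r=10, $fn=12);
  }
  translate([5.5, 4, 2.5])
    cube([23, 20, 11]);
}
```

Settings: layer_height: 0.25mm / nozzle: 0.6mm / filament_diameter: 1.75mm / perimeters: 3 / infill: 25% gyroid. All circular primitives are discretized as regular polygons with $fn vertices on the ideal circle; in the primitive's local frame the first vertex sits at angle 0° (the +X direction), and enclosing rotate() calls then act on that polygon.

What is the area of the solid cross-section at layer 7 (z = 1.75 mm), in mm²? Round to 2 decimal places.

At z = 1.75 mm: the r=9.5 cylinder gives a regular 12-gon of circumradius 9.5 (constant along its height) (area = (12/2)·9.500²·sin(360°/12) = 270.75 mm²); the r=10 cylinder at (12.5, -4) contributes a regular 12-gon of circumradius 10 (area = (12/2)·10.000²·sin(360°/12) = 300.00 mm²); After the difference (first − rest): starting from the r=9.5 cylinder (270.75 mm²), the r=10 cylinder at (12.5, -4) partially overlaps it — only the 56.69 mm² overlap (of its 300.00 mm²) is removed, clipping the outline — area = 214.06 mm²; the cube at (5.5, 4) does not reach this height (z outside [2.5, 13.5]); After the difference (first − rest): none of the subtracted shapes is present at this height, so the result so far is unchanged — area = 214.06 mm². Overall, the cross-section is a single solid region. Net area = 214.06 mm².

214.06 mm²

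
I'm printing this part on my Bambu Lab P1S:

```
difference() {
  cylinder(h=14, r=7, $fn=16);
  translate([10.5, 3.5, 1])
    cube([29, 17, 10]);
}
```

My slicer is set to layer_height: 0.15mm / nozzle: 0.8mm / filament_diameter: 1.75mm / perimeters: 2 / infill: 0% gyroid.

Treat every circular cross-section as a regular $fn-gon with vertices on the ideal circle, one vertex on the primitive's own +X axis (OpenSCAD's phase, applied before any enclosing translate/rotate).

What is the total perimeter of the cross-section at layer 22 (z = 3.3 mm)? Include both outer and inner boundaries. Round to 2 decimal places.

43.70 mm

At z = 3.3 mm: the r=7 cylinder gives a regular 16-gon of circumradius 7 (constant along its height) (perimeter = 2·16·7.000·sin(180°/16) = 43.70 mm); the 29×17 cube at (10.5, 3.5) contributes its full rectangle (perimeter 92.00 mm); Subtracting the remaining from the first: starting from the r=7 cylinder, the 29×17 cube at (10.5, 3.5) misses the remaining region (no effect) — boundary = 43.70 mm. Overall, the cross-section is a single solid region. Total boundary length (outer) = 43.70 mm.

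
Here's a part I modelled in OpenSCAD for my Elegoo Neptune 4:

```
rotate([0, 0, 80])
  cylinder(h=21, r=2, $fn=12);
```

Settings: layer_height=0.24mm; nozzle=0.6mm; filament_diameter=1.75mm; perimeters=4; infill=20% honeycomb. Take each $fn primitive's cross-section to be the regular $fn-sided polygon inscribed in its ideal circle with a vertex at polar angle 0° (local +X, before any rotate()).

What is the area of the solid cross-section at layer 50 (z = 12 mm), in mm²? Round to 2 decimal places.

At z = 12 mm: the r=2 cylinder gives a regular 12-gon of circumradius 2 (constant along its height) (area = (12/2)·2.000²·sin(360°/12) = 12.00 mm²); (rotated 80° about Z; rotation is an isometry so areas/perimeters/island counts are preserved). Overall, the cross-section is a single solid region. Net area = 12.00 mm².

12.00 mm²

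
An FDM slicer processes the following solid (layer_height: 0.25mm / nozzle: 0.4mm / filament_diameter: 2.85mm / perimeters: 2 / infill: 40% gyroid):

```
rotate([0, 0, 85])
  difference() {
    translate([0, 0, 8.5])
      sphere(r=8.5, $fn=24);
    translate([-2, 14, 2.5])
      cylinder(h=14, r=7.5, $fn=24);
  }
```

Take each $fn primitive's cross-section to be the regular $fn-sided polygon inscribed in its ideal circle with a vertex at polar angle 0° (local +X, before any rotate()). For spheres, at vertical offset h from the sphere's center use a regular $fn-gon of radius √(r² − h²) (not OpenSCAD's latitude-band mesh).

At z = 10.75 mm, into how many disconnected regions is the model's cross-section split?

1

At z = 10.75 mm: the sphere: section is a regular 24-gon, circumradius = √(r²−h²) = √(8.5²−2.25²) = 8.197; the r=7.5 cylinder at (-2, 14) contributes a regular 24-gon of circumradius 7.5; After the difference (first − rest): starting from the r=8.5 sphere, the r=7.5 cylinder at (-2, 14) partially overlaps it — only the 6.53 mm² overlap (of its 174.70 mm²) is removed, clipping the outline — 1 connected region; (whole slice rotated 85° about Z — lengths, areas and connectivity unchanged). The result has 1 disconnected region.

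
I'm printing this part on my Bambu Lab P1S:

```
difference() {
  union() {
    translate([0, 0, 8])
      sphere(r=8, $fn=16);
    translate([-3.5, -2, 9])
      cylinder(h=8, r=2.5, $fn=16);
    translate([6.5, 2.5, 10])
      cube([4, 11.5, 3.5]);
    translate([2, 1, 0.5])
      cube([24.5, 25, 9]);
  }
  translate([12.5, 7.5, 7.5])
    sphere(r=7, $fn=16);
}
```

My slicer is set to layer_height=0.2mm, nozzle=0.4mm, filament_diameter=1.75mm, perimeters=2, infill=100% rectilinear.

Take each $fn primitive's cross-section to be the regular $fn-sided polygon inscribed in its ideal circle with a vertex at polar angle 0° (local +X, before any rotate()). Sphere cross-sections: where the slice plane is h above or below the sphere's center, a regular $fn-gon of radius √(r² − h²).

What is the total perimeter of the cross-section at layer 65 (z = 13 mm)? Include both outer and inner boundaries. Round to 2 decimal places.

At z = 13 mm: the r=8 sphere contributes a regular 16-gon of circumradius √(8²−5²) = 6.245 (perimeter = 2·16·6.245·sin(180°/16) = 38.99 mm); the cylinder at (-3.5, -2): section is a regular 16-gon, circumradius r=2.5 (perimeter = 2·16·2.500·sin(180°/16) = 15.61 mm); the cube at (6.5, 2.5) (footprint 4×11.5) is included at this height (perimeter 31.00 mm); the cube at (2, 1) is absent (z outside [0.5, 9.5]); Merging all regions: the regions partially overlap (shared area 18.44 mm²), so the edge portions inside another operand are dropped and the merged outline is re-measured after clipping — boundary = 70.19 mm; the sphere at (12.5, 7.5): section is a regular 16-gon, circumradius = √(r²−h²) = √(7²−5.5²) = 4.330 (perimeter = 2·16·4.330·sin(180°/16) = 27.03 mm); After the difference (first − rest): starting from that combined region, the r=7 sphere at (12.5, 7.5) partially overlaps it — only the 12.23 mm² overlap (of its 57.40 mm²) is removed, clipping the outline — boundary = 71.95 mm. Overall, the cross-section has 2 separate islands. Total boundary length (outer) = 71.95 mm.

71.95 mm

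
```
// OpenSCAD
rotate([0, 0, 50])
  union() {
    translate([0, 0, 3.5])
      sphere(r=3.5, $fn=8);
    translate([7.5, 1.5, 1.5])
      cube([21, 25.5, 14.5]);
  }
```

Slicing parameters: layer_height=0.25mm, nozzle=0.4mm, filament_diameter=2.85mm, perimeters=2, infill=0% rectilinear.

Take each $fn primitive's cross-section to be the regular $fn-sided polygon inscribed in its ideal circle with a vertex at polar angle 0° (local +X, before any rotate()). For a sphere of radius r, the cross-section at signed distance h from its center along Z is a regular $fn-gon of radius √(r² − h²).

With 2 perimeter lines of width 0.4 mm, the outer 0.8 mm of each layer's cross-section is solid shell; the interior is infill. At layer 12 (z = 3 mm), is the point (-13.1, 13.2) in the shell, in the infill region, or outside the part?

At z = 3 mm: the r=3.5 sphere contributes a regular 8-gon of circumradius √(3.5²−0.5²) = 3.464; the 21×25.5 cube at (7.5, 1.5) contributes its full rectangle; Taking the union: the 2 present regions are separate (no shared area or edge), so areas and boundary lengths simply add and each stays a separate island — 2 connected regions; (rotated 50° about Z; rotation is an isometry so areas/perimeters/island counts are preserved). Overall, the cross-section has 2 separate islands. Undo the 50° rotation: the query point maps to (1.691, 18.520) in the un-rotated model frame. The nearest boundary edge runs (7.50, 1.50)→(7.50, 27.00); distance from the point to it = 5.81 mm. The point is not inside any of the regions above, so it lies outside the cross-section (5.81 mm from the nearest boundary).

outside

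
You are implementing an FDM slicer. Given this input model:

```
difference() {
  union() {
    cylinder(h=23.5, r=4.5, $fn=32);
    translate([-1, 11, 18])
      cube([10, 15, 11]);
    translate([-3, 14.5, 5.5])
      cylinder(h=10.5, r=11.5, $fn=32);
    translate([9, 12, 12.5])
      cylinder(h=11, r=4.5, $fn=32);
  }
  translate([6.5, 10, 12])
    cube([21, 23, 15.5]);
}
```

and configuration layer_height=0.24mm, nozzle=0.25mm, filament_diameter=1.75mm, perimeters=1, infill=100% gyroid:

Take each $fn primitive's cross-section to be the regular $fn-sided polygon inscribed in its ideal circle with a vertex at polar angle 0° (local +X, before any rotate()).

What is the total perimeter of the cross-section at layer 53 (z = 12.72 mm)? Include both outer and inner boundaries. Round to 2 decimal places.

100.92 mm

At z = 12.72 mm: the r=4.5 cylinder contributes a regular 32-gon of circumradius 4.5 (perimeter = 2·32·4.500·sin(180°/32) = 28.23 mm); the cube at (-1, 11) is not intersected at this z (z outside [18, 29]); the r=11.5 cylinder at (-3, 14.5) gives a regular 32-gon of circumradius 11.5 (constant along its height) (perimeter = 2·32·11.500·sin(180°/32) = 72.14 mm); the r=4.5 cylinder at (9, 12) gives a regular 32-gon of circumradius 4.5 (constant along its height) (perimeter = 2·32·4.500·sin(180°/32) = 28.23 mm); Merging all regions: the regions partially overlap (shared area 26.18 mm²), so the edge portions inside another operand are dropped and the merged outline is re-measured after clipping — boundary = 98.19 mm; the 21×23 cube at (6.5, 10) contributes its full rectangle (perimeter 88.00 mm); Subtracting the remaining from the first: starting from that combined region, the 21×23 cube at (6.5, 10) partially overlaps it — only the 45.44 mm² overlap (of its 483.00 mm²) is removed, clipping the outline — boundary = 100.92 mm. Overall, the cross-section is a single solid region. Total boundary length (outer) = 100.92 mm.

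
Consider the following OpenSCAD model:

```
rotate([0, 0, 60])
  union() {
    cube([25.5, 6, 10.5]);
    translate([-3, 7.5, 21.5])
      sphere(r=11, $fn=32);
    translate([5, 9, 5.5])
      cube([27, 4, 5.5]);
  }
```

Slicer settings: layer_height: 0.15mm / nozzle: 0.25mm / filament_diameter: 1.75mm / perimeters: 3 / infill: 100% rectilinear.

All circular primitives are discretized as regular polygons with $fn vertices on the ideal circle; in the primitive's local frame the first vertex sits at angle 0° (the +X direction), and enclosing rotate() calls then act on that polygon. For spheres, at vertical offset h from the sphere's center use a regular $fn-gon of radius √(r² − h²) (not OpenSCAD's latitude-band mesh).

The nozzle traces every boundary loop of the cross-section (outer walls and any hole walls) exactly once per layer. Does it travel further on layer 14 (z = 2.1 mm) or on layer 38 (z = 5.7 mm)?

Layer 14 (z = 2.1): the cube (footprint 25.5×6) is included at this height (perimeter 63.00 mm); the sphere at (-3, 7.5) does not reach this height (|z−center|=19.400 > r=11); the cube at (5, 9) is not intersected at this z (z outside [5.5, 11]); Merging all regions: only the 25.5×6 cube is present, so the union is just that shape — boundary = 63.00 mm; (rotated 60° about Z; rotation is an isometry so areas/perimeters/island counts are preserved). So its perimeter = 63.00 mm. Layer 38 (z = 5.7): the cube is present — its section is the full 25.5×6 rectangle (perimeter 63.00 mm); the sphere at (-3, 7.5) is not intersected at this z (|z−center|=15.800 > r=11); the 27×4 cube at (5, 9) contributes its full rectangle (perimeter 62.00 mm); Taking the union: the 2 present regions are separate (no shared area or edge), so areas and boundary lengths simply add and each stays a separate island — boundary = 125.00 mm; (rotated 60° about Z; rotation is an isometry so areas/perimeters/island counts are preserved). So its perimeter = 125.00 mm. Layer 38 is larger (125.00 vs 63.00 mm).

layer 38 (z = 5.7 mm)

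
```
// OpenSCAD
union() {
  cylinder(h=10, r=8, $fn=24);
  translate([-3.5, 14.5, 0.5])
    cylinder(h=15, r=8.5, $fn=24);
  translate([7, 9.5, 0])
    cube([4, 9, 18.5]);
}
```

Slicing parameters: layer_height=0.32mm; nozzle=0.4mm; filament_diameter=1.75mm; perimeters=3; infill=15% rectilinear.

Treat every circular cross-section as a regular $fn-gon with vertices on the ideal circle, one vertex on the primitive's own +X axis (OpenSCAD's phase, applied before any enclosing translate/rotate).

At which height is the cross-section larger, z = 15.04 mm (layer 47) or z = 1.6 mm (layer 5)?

layer 5 (z = 1.6 mm)

Layer 47 (z = 15.04): the cylinder does not reach this height (z outside [0, 10]); the r=8.5 cylinder at (-3.5, 14.5) contributes a regular 24-gon of circumradius 8.5 (area = (24/2)·8.500²·sin(360°/24) = 224.40 mm²); the 4×9 cube at (7, 9.5) contributes its full rectangle (area 36.00 mm²); Combining (union): the 2 present regions are separate (no shared area or edge), so areas and boundary lengths simply add and each stays a separate island — area = 260.40 mm². So its area = 260.40 mm². Layer 5 (z = 1.6): the cylinder: section is a regular 24-gon, circumradius r=8 (area = (24/2)·8.000²·sin(360°/24) = 198.77 mm²); the r=8.5 cylinder at (-3.5, 14.5) gives a regular 24-gon of circumradius 8.5 (constant along its height) (area = (24/2)·8.500²·sin(360°/24) = 224.40 mm²); the cube at (7, 9.5) is present — its section is the full 4×9 rectangle (area 36.00 mm²); Merging all regions: the regions partially overlap — summed areas 459.17 mm² minus the doubly-counted overlap 6.82 mm² gives 452.35 mm² — area = 452.35 mm². So its area = 452.35 mm². Layer 5 is larger (452.35 vs 260.40 mm²).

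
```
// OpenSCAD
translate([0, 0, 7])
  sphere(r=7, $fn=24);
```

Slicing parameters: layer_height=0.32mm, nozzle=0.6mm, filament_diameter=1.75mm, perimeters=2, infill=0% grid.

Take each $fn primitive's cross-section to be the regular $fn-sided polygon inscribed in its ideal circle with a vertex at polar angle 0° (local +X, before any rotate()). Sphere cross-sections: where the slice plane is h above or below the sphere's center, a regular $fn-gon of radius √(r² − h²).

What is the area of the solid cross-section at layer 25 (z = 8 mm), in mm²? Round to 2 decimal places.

At z = 8 mm: the sphere: section is a regular 24-gon, circumradius = √(r²−h²) = √(7²−1²) = 6.928 (area = (24/2)·6.928²·sin(360°/24) = 149.08 mm²). Overall, the cross-section is a single solid region. Net area = 149.08 mm².

149.08 mm²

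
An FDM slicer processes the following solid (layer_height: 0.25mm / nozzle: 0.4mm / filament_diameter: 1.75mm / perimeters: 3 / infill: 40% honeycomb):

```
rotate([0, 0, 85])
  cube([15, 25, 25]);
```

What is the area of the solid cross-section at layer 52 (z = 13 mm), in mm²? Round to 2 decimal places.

375.00 mm²

At z = 13 mm: the cube is present — its section is the full 15×25 rectangle (area 375.00 mm²); (whole slice rotated 85° about Z — lengths, areas and connectivity unchanged). Overall, the cross-section is a single solid region. Net area = 375.00 mm².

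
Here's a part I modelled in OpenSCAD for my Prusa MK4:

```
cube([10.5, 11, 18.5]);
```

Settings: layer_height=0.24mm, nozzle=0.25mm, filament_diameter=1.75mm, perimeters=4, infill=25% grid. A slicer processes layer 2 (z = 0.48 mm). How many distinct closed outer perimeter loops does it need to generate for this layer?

At z = 0.48 mm: the 10.5×11 cube contributes its full rectangle. The result has 1 disconnected region.

1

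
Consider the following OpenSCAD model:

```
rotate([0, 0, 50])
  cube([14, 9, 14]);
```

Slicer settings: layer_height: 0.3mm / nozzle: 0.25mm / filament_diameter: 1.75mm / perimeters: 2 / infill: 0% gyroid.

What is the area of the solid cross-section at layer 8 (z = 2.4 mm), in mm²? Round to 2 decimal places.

126.00 mm²

At z = 2.4 mm: the cube (footprint 14×9) is included at this height (area 126.00 mm²); (whole slice rotated 50° about Z — lengths, areas and connectivity unchanged). Overall, the cross-section is a single solid region. Net area = 126.00 mm².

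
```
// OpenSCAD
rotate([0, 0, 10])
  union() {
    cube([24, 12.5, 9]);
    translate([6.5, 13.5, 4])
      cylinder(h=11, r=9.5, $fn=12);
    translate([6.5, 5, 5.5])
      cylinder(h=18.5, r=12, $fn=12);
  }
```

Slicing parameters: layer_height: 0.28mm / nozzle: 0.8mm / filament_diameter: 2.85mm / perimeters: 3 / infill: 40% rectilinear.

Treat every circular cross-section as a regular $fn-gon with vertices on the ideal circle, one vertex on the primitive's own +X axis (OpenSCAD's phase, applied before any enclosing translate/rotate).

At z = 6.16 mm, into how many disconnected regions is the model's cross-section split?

1

At z = 6.16 mm: the 24×12.5 cube contributes its full rectangle; the r=9.5 cylinder at (6.5, 13.5) gives a regular 12-gon of circumradius 9.5 (constant along its height); the r=12 cylinder at (6.5, 5) gives a regular 12-gon of circumradius 12 (constant along its height); Taking the union: the regions partially overlap (shared area 388.86 mm²), so overlapping operands fuse into one piece — 1 connected region; (whole slice rotated 10° about Z — lengths, areas and connectivity unchanged). The result has 1 disconnected region.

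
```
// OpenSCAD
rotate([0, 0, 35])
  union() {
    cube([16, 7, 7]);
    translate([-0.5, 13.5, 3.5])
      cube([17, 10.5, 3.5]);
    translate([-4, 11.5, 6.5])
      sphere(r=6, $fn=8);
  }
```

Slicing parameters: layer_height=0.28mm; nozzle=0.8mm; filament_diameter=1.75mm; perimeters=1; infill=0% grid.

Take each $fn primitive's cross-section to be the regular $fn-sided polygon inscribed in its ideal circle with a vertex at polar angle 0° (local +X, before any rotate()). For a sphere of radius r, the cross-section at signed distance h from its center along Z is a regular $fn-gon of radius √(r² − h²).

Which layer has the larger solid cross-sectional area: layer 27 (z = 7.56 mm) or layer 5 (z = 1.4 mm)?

Layer 27 (z = 7.56): the cube does not reach this height (z outside [0, 7]); the cube at (-0.5, 13.5) does not reach this height (z outside [3.5, 7]); the r=6 sphere at (-4, 11.5) slices to a regular 8-gon of circumradius 5.906 (√(r²−h²) with h=1.06 from center) (area = (8/2)·5.906²·sin(360°/8) = 98.65 mm²); Taking the union: only the r=6 sphere at (-4, 11.5) is present, so the union is just that shape — area = 98.65 mm²; (rotated 35° about Z; rotation is an isometry so areas/perimeters/island counts are preserved). So its area = 98.65 mm². Layer 5 (z = 1.4): the cube (footprint 16×7) is included at this height (area 112.00 mm²); the cube at (-0.5, 13.5) is not intersected at this z (z outside [3.5, 7]); the r=6 sphere at (-4, 11.5) contributes a regular 8-gon of circumradius √(6²−5.1²) = 3.161 (area = (8/2)·3.161²·sin(360°/8) = 28.26 mm²); Taking the union: the 2 present regions are separate (no shared area or edge), so areas and boundary lengths simply add and each stays a separate island — area = 140.26 mm²; (rotated 35° about Z; rotation is an isometry so areas/perimeters/island counts are preserved). So its area = 140.26 mm². Layer 5 is larger (140.26 vs 98.65 mm²).

layer 5 (z = 1.4 mm)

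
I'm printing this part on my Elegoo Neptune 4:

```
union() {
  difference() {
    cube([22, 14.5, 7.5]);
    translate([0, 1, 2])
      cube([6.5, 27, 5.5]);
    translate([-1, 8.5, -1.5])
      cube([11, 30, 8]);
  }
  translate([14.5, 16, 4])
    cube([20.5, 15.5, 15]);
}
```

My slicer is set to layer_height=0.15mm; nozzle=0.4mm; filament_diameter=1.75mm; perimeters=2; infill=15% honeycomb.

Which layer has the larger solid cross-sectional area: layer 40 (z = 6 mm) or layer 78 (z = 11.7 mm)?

layer 40 (z = 6 mm)

Layer 40 (z = 6): the 22×14.5 cube contributes its full rectangle (area 319.00 mm²); the 6.5×27 cube at (0, 1) contributes its full rectangle (area 175.50 mm²); the 11×30 cube at (-1, 8.5) contributes its full rectangle (area 330.00 mm²); After the difference (first − rest): starting from the 22×14.5 cube (319.00 mm²), the 6.5×27 cube at (0, 1) partially overlaps it — only the 87.75 mm² overlap (of its 175.50 mm²) is removed, clipping the outline; the 11×30 cube at (-1, 8.5) partially overlaps it — only the 21.00 mm² overlap (of its 330.00 mm²) is removed, clipping the outline — area = 210.25 mm²; the cube at (14.5, 16) is present — its section is the full 20.5×15.5 rectangle (area 317.75 mm²); Merging all regions: the 2 present regions are separate (no shared area or edge), so areas and boundary lengths simply add and each stays a separate island — area = 528.00 mm². So its area = 528.00 mm². Layer 78 (z = 11.7): the cube does not reach this height (z outside [0, 7.5]); the cube at (0, 1) is absent (z outside [2, 7.5]); the cube at (-1, 8.5) does not reach this height (z outside [-1.5, 6.5]); Subtracting the remaining from the first: the first operand is absent here, so nothing remains; the cube at (14.5, 16) (footprint 20.5×15.5) is included at this height (area 317.75 mm²); Merging all regions: only the 20.5×15.5 cube at (14.5, 16) is present, so the union is just that shape — area = 317.75 mm². So its area = 317.75 mm². Layer 40 is larger (528.00 vs 317.75 mm²).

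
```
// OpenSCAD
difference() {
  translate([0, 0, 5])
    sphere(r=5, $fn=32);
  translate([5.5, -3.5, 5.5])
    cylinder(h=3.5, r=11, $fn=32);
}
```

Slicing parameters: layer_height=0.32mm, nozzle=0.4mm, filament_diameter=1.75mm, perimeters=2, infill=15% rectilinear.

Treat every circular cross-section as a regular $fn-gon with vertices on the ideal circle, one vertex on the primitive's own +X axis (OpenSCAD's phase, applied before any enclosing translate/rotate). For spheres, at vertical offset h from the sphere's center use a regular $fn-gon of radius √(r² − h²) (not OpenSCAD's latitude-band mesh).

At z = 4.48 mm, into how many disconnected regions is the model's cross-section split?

At z = 4.48 mm: the r=5 sphere contributes a regular 32-gon of circumradius √(5²−0.52²) = 4.973; the cylinder at (5.5, -3.5) does not reach this height (z outside [5.5, 9]); After the difference (first − rest): none of the subtracted shapes is present at this height, so the r=5 sphere is unchanged — 1 connected region. The result has 1 disconnected region.

1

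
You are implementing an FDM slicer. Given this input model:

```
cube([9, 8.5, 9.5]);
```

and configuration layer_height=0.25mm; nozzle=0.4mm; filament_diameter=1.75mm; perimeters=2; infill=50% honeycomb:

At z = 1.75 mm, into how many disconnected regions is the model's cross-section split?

At z = 1.75 mm: the cube is present — its section is the full 9×8.5 rectangle. The result has 1 disconnected region.

1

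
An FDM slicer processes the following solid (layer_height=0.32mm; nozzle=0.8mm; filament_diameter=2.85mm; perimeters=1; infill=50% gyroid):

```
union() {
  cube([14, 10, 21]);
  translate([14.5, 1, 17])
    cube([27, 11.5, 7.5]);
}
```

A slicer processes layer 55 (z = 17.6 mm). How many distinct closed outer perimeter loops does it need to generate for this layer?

2

At z = 17.6 mm: the 14×10 cube contributes its full rectangle; the cube at (14.5, 1) (footprint 27×11.5) is included at this height; Taking the union: the 2 present regions are separate (no shared area or edge), so areas and boundary lengths simply add and each stays a separate island — 2 connected regions. The result has 2 disconnected regions.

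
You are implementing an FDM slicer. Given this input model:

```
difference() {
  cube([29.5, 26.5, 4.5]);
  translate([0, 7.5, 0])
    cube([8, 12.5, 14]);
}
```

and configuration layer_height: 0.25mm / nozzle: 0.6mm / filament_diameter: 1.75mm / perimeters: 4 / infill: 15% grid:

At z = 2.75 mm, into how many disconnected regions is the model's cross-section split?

At z = 2.75 mm: the cube (footprint 29.5×26.5) is included at this height; the cube at (0, 7.5) is present — its section is the full 8×12.5 rectangle; Taking the first minus the rest: starting from the 29.5×26.5 cube, the 8×12.5 cube at (0, 7.5) lies inside it touching the edge (removes its full 100.00 mm²) — 1 connected region. The result has 1 disconnected region.

1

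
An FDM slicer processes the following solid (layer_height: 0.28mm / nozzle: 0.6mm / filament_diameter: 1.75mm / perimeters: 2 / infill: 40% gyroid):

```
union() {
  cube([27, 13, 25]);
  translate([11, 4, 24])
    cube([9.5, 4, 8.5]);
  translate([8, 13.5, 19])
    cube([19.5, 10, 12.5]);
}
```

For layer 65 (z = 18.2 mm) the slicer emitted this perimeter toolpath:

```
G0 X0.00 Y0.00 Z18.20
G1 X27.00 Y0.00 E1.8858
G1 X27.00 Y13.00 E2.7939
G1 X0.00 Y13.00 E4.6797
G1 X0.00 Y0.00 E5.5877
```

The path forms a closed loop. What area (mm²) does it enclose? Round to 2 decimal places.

351.00 mm²

Apply the shoelace formula to the sequence of (X, Y) vertices; enclosed area = 351.00 mm².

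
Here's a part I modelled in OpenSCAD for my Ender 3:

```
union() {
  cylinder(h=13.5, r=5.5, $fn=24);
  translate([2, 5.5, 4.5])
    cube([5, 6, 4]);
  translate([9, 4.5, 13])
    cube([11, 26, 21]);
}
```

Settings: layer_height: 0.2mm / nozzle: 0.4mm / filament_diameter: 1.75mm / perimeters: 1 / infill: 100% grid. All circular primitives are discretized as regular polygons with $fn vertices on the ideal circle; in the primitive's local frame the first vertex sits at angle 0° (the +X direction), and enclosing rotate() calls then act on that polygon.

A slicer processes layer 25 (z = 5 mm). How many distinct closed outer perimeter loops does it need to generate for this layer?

At z = 5 mm: the cylinder: section is a regular 24-gon, circumradius r=5.5; the cube at (2, 5.5) is present — its section is the full 5×6 rectangle; the cube at (9, 4.5) does not reach this height (z outside [13, 34]); Merging all regions: the 2 present regions are separate (no shared area or edge), so areas and boundary lengths simply add and each stays a separate island — 2 connected regions. The result has 2 disconnected regions.

2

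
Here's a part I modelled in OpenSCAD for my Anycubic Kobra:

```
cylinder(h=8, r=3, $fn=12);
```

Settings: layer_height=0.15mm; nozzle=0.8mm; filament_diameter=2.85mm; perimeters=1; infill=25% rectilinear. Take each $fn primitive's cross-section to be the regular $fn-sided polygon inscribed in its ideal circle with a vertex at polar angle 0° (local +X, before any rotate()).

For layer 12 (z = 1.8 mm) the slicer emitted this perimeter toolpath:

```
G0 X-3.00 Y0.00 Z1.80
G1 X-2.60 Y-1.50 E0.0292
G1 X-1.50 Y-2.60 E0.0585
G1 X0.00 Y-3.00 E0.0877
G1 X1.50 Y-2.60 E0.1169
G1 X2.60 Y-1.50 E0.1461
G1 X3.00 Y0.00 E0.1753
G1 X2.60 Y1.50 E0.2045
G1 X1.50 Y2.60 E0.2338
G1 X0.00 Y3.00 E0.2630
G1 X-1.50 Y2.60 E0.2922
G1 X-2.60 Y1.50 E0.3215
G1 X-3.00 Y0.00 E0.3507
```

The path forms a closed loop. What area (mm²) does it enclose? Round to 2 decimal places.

27.02 mm²

Apply the shoelace formula to the sequence of (X, Y) vertices; enclosed area = 27.02 mm².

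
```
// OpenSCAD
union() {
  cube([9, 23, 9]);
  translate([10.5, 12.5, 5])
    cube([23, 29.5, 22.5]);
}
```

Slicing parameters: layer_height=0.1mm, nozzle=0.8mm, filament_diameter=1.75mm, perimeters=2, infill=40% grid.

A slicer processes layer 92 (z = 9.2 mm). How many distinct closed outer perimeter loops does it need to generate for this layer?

At z = 9.2 mm: the cube does not reach this height (z outside [0, 9]); the cube at (10.5, 12.5) (footprint 23×29.5) is included at this height; Combining (union): only the 23×29.5 cube at (10.5, 12.5) is present, so the union is just that shape — 1 connected region. The result has 1 disconnected region.

1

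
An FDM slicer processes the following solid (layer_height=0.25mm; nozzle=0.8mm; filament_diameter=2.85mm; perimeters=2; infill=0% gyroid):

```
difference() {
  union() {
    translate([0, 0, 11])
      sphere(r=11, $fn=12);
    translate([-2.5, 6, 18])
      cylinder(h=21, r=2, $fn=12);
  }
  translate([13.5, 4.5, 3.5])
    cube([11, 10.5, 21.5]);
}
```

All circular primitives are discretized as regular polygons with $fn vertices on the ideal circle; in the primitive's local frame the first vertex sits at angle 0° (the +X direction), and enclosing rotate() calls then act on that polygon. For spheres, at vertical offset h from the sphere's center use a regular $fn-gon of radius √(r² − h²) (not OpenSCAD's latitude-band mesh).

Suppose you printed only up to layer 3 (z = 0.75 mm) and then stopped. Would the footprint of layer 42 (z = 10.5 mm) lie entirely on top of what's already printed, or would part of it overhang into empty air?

Compare the two slices. At z = 0.75: the sphere: section is a regular 12-gon, circumradius = √(r²−h²) = √(11²−10.25²) = 3.992 (area = (12/2)·3.992²·sin(360°/12) = 47.81 mm²); the cylinder at (-2.5, 6) is not intersected at this z (z outside [18, 39]); Combining (union): only the r=11 sphere is present, so the union is just that shape — area = 47.81 mm²; the cube at (13.5, 4.5) does not reach this height (z outside [3.5, 25]); After the difference (first − rest): none of the subtracted shapes is present at this height, so the result so far is unchanged — area = 47.81 mm². At z = 10.5: the sphere: section is a regular 12-gon, circumradius = √(r²−h²) = √(11²−0.5²) = 10.989 (area = (12/2)·10.989²·sin(360°/12) = 362.25 mm²); the cylinder at (-2.5, 6) does not reach this height (z outside [18, 39]); Combining (union): only the r=11 sphere is present, so the union is just that shape — area = 362.25 mm²; the 11×10.5 cube at (13.5, 4.5) contributes its full rectangle (area 115.50 mm²); After the difference (first − rest): starting from that combined region (362.25 mm²), the 11×10.5 cube at (13.5, 4.5) misses the remaining region (no effect) — area = 362.25 mm². Checking containment: at z = 10.5 the cross-section extends beyond the z = 0.75 cross-section by about 314.44 mm².

part overhangs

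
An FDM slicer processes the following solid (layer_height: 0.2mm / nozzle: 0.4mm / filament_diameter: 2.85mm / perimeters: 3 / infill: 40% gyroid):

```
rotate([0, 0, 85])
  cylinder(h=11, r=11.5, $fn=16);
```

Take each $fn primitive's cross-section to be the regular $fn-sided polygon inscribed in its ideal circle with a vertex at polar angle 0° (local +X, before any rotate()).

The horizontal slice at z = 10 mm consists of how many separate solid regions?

1

At z = 10 mm: the cylinder: section is a regular 16-gon, circumradius r=11.5; (rotated 85° about Z; rotation is an isometry so areas/perimeters/island counts are preserved). The result has 1 disconnected region.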